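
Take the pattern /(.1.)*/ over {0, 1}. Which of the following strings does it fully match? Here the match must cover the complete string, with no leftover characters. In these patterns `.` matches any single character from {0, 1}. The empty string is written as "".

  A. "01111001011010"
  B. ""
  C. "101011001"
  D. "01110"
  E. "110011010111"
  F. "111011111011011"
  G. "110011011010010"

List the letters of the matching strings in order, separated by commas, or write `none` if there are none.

A → no match
B. "" → match
C. "101011001" → no match
D. "01110" → no match
E. "110011010111" → match
F → match
G → match

B, E, F, G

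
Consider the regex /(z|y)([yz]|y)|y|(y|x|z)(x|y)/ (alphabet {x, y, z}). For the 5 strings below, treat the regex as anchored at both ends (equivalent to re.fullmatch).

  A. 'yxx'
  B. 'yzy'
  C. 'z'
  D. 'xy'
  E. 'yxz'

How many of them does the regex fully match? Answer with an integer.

A. 'yxx' → no match
B. 'yzy' → no match
C. 'z' → no match
D. 'xy' → match
E. 'yxz' → no match
Total matched: 1

1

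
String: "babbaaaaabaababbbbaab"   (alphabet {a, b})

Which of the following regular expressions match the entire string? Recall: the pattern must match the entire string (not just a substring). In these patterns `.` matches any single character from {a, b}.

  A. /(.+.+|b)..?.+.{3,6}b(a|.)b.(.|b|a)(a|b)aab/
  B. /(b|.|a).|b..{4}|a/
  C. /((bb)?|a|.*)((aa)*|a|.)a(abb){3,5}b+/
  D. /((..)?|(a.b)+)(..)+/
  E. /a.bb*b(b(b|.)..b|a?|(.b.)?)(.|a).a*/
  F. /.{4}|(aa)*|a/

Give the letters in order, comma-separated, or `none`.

A

A → match
B → no match
C → no match
D → no match
E → no match — must start with "a"
F → no match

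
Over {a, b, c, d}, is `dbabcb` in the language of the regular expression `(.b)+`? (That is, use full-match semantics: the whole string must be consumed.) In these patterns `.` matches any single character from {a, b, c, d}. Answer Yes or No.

Yes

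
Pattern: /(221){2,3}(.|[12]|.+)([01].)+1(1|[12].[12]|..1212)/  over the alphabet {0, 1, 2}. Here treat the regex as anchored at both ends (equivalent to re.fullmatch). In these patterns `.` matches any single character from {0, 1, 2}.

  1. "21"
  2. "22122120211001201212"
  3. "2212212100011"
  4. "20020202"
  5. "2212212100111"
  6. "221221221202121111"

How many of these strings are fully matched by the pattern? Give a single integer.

4

1 → no match — must start with "221"
2 → match
3 → match
4 → no match — must start with "221"
5 → match
6 → match
Total matched: 4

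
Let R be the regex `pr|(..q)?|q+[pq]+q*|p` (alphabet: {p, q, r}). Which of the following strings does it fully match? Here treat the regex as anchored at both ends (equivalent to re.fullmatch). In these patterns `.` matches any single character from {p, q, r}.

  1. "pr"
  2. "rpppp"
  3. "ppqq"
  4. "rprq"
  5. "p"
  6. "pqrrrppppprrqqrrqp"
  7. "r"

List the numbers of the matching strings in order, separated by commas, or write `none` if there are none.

1. "pr" → match
2. "rpppp" → no match
3. "ppqq" → no match
4. "rprq" → no match
5. "p" → match
6 → no match
7. "r" → no match

1, 5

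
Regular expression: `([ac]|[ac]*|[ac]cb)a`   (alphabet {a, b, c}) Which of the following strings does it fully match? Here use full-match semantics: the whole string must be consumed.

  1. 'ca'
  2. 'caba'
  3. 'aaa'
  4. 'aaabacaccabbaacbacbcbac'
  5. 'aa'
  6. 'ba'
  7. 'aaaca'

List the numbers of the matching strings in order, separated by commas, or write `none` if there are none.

1, 3, 5, 7

1. 'ca' → match
2. 'caba' → no match
3. 'aaa' → match
4 → no match — must end with 'a'
5. 'aa' → match
6. 'ba' → no match
7. 'aaaca' → match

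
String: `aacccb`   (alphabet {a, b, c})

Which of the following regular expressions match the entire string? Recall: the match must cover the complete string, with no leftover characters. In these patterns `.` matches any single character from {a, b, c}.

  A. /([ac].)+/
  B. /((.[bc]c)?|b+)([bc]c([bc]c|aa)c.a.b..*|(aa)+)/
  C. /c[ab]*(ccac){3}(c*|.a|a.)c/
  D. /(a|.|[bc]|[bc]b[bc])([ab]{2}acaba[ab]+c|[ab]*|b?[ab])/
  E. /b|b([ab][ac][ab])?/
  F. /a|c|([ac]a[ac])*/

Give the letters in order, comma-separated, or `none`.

A

A → match
B → no match
C → no match — must start with `c`
D → no match
E → no match — must start with `b`
F → no match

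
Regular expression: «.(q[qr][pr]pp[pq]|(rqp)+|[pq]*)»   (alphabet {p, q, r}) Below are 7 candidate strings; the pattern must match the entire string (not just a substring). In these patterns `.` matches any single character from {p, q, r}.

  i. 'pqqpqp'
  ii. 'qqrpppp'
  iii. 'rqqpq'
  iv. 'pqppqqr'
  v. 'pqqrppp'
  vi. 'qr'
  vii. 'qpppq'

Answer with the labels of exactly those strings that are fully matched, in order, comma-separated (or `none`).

i, ii, iii, v, vii

i → match
ii → match
iii → match
iv → no match
v → match
vi → no match
vii → match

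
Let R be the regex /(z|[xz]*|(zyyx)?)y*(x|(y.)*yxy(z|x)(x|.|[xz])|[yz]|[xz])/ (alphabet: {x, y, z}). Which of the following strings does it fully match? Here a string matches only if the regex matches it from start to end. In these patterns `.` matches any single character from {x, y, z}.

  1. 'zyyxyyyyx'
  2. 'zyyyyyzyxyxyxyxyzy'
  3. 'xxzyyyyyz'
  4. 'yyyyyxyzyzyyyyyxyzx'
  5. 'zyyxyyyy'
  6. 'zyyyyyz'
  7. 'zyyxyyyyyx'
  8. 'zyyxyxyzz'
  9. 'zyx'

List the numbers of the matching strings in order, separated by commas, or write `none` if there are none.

1, 2, 3, 4, 5, 6, 7, 8, 9

1 → match
2 → match
3 → match
4 → match
5 → match
6 → match
7 → match
8 → match
9 → match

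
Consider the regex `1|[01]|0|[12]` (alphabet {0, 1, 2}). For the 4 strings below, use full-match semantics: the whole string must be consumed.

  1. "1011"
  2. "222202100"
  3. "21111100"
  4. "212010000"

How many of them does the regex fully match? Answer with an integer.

0

1 → no match
2 → no match
3 → no match
4 → no match
Total matched: 0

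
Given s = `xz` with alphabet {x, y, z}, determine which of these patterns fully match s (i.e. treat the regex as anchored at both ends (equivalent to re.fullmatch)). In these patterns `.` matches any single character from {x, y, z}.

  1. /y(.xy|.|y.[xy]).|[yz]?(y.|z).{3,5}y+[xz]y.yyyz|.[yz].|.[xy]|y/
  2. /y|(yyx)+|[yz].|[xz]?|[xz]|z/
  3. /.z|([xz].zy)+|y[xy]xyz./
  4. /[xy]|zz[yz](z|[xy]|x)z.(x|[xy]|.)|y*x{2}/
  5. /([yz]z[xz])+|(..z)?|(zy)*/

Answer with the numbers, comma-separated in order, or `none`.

1 → no match
2 → no match
3 → match
4 → no match
5 → no match

3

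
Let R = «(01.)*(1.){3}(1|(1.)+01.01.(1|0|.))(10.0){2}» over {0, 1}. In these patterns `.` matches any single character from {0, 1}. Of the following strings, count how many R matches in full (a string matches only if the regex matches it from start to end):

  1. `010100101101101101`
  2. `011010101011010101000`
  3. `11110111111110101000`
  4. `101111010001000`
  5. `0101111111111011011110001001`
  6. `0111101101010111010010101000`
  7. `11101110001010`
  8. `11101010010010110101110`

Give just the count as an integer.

1 → no match — must end with `0`
2 → no match
3 → no match
4 → no match
5 → no match — must end with `0`
6 → no match
7 → no match
8 → no match
Total matched: 0

0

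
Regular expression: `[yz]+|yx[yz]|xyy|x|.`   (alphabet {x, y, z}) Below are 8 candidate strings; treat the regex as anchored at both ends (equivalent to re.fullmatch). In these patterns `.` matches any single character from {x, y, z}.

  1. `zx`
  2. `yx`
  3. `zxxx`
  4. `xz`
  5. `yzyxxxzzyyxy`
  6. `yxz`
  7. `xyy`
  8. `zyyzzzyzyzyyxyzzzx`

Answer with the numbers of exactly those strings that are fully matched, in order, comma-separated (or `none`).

6, 7

1. `zx` → no match
2. `yx` → no match
3. `zxxx` → no match
4. `xz` → no match
5. `yzyxxxzzyyxy` → no match
6. `yxz` → match
7. `xyy` → match
8 → no match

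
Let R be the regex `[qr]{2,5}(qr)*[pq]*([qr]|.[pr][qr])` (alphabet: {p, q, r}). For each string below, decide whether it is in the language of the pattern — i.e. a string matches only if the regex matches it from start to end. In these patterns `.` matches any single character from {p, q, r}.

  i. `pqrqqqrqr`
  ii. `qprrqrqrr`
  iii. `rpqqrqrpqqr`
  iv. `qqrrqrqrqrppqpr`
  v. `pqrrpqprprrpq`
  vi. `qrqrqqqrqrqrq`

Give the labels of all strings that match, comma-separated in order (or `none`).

i → no match
ii → no match
iii → no match
iv → match
v → no match
vi → no match

iv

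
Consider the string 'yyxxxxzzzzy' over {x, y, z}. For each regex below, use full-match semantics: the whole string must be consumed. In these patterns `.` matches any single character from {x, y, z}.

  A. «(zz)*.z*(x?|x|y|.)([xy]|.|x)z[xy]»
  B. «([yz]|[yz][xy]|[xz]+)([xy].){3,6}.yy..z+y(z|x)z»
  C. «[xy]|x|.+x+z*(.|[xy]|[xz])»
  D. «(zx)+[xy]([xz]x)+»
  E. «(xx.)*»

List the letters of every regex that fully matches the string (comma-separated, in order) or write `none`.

C

A → no match
B → no match — must end with 'z'
C → match
D → no match — must start with 'zx'
E → no match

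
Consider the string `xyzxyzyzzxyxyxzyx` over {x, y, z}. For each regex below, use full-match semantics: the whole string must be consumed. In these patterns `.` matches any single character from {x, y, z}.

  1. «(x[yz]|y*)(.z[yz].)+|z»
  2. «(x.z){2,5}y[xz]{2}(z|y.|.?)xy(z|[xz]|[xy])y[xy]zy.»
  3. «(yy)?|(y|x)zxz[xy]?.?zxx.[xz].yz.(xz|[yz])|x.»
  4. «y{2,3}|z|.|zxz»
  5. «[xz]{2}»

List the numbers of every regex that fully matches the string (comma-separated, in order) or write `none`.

2

1 → no match
2 → match
3 → no match
4 → no match
5 → no match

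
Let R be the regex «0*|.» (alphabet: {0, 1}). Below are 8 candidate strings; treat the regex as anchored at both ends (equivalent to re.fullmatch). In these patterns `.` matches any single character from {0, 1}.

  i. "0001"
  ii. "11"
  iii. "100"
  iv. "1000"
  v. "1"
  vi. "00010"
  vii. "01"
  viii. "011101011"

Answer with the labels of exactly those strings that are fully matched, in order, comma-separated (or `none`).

i → no match
ii → no match
iii → no match
iv → no match
v → match
vi → no match
vii → no match
viii → no match

v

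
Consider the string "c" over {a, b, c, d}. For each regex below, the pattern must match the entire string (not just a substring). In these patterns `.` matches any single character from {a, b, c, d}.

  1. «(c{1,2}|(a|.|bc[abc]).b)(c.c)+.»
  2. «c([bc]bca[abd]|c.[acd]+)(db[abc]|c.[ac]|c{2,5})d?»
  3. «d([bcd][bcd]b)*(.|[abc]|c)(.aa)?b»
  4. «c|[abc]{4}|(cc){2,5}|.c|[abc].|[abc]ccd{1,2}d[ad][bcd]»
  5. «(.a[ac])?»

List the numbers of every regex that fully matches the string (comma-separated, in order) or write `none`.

1 → no match
2 → no match
3 → no match — must start with "d"
4 → match
5 → no match

4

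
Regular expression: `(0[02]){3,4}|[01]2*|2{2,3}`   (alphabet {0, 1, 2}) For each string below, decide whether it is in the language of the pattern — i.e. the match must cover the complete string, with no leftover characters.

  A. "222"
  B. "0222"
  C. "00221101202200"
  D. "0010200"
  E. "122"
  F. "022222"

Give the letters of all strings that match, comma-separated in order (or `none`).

A. "222" → match
B. "0222" → match
C → no match
D. "0010200" → no match
E. "122" → match
F. "022222" → match

A, B, E, F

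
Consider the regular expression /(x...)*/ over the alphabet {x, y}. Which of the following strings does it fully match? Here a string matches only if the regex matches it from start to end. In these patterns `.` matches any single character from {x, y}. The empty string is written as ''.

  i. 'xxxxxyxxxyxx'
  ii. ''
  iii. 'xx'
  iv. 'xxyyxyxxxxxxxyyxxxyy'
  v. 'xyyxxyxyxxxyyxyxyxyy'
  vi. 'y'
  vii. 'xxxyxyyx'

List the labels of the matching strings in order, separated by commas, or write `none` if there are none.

i → match
ii → match
iii → no match
iv → match
v → no match
vi → no match
vii → match

i, ii, iv, vii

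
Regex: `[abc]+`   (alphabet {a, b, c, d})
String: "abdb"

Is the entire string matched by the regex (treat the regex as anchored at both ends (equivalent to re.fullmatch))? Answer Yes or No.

No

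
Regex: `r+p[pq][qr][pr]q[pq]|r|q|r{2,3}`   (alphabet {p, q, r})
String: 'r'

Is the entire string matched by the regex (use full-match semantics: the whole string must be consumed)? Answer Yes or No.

Yes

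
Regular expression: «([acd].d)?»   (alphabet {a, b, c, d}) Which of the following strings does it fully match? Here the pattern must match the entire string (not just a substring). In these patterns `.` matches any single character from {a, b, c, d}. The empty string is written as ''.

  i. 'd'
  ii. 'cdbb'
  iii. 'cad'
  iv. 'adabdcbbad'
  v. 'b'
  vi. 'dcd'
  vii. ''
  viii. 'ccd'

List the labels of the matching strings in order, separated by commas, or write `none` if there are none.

iii, vi, vii, viii

i → no match
ii → no match
iii → match
iv → no match
v → no match
vi → match
vii → match
viii → match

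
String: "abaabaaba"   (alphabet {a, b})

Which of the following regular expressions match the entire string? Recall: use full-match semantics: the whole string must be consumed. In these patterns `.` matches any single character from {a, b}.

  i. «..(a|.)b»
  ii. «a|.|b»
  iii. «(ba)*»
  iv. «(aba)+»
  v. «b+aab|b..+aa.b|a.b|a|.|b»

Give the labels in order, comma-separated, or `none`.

i → no match — must end with "b"
ii → no match
iii → no match
iv → match
v → no match

iv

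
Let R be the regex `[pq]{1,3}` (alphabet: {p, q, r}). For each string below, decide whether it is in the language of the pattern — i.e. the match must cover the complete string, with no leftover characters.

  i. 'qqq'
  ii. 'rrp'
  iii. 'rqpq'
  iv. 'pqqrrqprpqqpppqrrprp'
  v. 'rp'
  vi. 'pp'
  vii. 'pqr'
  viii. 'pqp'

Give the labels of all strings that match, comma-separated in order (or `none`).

i, vi, viii

i → match
ii → no match
iii → no match
iv → no match
v → no match
vi → match
vii → no match
viii → match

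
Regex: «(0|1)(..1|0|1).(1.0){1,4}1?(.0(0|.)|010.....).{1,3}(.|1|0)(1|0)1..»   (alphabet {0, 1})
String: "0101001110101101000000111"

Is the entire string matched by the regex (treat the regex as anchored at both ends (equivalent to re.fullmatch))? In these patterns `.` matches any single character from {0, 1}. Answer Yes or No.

No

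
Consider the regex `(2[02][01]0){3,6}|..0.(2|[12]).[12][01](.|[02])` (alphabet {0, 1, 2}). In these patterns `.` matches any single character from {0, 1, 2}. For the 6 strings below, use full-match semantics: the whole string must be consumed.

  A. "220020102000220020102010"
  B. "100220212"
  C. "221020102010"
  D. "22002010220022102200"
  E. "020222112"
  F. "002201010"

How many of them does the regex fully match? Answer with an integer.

A → match
B → match
C → match
D → match
E → match
F → no match
Total matched: 5

5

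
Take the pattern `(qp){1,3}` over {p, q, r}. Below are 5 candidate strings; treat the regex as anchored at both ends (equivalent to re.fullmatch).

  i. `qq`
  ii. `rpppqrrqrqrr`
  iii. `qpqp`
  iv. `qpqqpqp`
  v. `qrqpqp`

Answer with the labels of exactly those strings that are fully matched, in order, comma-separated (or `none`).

i → no match — must start with `qp`
ii → no match — must start with `qp`
iii → match
iv → no match
v → no match — must start with `qp`

iii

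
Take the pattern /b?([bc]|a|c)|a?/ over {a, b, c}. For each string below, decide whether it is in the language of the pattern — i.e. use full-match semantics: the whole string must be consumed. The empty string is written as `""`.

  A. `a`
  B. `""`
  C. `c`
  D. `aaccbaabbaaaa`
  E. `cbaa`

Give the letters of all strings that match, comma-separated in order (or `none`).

A, B, C

A → match
B → match
C → match
D → no match
E → no match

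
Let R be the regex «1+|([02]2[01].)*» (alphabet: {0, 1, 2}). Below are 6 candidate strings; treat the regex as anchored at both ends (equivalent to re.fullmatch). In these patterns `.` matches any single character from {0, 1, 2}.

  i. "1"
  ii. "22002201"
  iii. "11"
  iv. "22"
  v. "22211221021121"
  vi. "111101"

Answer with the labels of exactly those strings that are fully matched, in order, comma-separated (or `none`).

i → match
ii → match
iii → match
iv → no match
v → no match
vi → no match

i, ii, iii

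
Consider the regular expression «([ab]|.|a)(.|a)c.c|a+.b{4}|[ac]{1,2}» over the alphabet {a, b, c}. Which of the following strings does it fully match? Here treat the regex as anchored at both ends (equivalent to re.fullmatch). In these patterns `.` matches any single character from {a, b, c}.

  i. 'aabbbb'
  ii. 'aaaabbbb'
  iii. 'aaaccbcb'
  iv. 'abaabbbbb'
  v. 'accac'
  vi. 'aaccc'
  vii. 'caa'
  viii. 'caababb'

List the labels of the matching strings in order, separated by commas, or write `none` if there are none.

i, ii, v, vi

i → match
ii → match
iii → no match
iv → no match
v → match
vi → match
vii → no match
viii → no match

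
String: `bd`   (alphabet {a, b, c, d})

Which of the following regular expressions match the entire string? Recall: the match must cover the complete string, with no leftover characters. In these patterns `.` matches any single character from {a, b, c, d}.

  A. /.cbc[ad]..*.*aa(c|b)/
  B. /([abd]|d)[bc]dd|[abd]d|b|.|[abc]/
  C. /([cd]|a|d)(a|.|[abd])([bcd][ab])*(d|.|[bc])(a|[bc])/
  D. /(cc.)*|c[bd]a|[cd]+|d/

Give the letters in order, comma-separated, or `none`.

B

A → no match
B → match
C → no match
D → no match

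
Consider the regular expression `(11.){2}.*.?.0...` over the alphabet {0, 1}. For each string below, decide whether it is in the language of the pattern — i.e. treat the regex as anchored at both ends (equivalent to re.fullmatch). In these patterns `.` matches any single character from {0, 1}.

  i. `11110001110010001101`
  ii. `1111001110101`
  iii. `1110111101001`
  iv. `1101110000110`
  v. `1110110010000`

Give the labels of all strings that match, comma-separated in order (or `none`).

iv

i → no match
ii → no match
iii → no match
iv → match
v → no match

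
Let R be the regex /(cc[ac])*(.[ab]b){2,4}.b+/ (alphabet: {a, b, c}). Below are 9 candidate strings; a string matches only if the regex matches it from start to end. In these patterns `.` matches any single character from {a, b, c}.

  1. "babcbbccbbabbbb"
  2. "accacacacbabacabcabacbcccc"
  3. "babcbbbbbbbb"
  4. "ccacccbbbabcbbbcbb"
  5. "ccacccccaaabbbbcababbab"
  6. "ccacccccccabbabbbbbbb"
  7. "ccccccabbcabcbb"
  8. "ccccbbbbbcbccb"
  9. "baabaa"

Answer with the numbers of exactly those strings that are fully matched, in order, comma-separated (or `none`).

3, 5, 6, 7

1 → no match
2 → no match — must end with "b"
3 → match
4 → no match
5 → match
6 → match
7 → match
8 → no match
9 → no match — must end with "b"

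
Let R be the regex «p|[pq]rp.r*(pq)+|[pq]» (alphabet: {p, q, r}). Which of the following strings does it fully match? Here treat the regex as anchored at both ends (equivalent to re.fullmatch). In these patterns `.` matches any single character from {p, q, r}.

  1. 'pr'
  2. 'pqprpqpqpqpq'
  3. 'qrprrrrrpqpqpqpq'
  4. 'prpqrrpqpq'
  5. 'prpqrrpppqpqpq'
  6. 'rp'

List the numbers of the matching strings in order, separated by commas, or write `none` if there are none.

1 → no match
2 → no match
3 → match
4 → match
5 → no match
6 → no match

3, 4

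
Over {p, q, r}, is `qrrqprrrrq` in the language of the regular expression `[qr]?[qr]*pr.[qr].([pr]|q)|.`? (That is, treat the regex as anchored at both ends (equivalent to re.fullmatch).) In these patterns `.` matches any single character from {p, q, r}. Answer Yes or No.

Yes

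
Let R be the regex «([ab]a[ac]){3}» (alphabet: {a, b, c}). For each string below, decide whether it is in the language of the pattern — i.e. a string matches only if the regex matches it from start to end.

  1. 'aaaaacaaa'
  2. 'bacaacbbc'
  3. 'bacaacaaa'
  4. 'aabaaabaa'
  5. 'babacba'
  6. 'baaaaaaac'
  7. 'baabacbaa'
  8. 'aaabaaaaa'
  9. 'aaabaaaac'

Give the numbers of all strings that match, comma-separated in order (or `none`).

1, 3, 6, 7, 8, 9

1. 'aaaaacaaa' → match
2. 'bacaacbbc' → no match
3. 'bacaacaaa' → match
4. 'aabaaabaa' → no match
5. 'babacba' → no match
6. 'baaaaaaac' → match
7. 'baabacbaa' → match
8. 'aaabaaaaa' → match
9. 'aaabaaaac' → match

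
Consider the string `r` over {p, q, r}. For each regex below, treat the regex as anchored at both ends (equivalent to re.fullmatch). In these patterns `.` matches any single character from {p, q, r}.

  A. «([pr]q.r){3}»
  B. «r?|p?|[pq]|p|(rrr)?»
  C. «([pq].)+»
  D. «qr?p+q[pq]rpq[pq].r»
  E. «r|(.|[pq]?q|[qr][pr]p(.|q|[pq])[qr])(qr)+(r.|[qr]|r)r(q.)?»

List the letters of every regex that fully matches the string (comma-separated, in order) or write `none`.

A → no match
B → match
C → no match
D → no match — must start with `q`
E → match

B, E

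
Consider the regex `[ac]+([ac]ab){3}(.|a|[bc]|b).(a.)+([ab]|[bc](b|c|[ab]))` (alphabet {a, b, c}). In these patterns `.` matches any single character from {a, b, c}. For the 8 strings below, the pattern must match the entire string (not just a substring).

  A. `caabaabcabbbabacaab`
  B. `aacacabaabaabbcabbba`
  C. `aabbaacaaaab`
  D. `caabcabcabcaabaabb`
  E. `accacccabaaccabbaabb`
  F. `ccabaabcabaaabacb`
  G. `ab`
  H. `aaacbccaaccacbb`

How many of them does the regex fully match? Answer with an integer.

3

A → match
B → no match
C → no match
D → match
E → no match
F → match
G → no match
H → no match
Total matched: 3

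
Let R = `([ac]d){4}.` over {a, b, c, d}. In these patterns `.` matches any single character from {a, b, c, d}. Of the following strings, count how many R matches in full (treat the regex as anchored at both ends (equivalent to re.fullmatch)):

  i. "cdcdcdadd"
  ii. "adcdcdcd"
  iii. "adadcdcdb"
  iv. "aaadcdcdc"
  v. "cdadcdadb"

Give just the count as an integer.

i → match
ii → no match
iii → match
iv → no match
v → match
Total matched: 3

3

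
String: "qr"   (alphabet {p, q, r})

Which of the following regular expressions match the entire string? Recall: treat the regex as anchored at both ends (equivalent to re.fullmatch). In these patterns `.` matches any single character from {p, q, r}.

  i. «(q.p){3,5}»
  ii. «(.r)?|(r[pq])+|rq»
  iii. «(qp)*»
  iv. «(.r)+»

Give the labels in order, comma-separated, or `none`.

ii, iv

i → no match — must end with "p"
ii → match
iii → no match
iv → match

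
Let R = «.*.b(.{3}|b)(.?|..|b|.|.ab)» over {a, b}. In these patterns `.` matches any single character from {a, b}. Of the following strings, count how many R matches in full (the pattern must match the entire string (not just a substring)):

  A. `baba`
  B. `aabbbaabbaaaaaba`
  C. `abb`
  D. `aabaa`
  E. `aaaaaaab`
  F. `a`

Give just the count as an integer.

A. `baba` → no match
B → no match
C. `abb` → match
D. `aabaa` → no match
E. `aaaaaaab` → no match
F. `a` → no match
Total matched: 1

1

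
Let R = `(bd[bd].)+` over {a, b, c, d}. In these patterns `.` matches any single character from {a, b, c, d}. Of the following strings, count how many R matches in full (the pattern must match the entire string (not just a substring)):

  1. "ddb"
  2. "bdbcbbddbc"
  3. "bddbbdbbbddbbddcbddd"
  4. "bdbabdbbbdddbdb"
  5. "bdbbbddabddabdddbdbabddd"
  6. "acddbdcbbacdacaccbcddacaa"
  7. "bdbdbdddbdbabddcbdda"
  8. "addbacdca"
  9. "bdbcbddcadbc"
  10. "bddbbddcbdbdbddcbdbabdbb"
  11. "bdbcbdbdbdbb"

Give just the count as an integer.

5

1 → no match — must start with "bd"
2 → no match
3 → match
4 → no match
5 → match
6 → no match — must start with "bd"
7 → match
8 → no match — must start with "bd"
9 → no match
10 → match
11 → match
Total matched: 5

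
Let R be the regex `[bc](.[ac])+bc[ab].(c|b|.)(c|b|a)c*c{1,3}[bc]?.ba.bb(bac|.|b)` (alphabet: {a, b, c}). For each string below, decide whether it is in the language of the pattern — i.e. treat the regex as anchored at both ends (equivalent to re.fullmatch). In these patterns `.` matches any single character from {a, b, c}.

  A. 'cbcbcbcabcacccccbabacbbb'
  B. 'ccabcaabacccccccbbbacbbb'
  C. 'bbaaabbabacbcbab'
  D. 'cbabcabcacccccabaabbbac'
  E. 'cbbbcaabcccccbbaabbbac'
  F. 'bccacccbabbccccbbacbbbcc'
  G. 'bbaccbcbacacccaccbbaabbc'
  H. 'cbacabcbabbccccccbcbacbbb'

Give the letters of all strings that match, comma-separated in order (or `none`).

A, B, D, H

A → match
B → match
C → no match
D → match
E → no match
F → no match
G → no match
H → match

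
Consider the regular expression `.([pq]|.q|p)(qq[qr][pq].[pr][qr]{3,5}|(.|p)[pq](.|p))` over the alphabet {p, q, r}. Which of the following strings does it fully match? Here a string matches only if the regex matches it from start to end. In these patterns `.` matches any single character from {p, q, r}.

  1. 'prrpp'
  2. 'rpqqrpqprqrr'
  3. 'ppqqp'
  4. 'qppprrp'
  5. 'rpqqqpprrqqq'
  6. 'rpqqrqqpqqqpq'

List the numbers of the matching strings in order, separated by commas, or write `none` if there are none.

2, 3, 5

1. 'prrpp' → no match
2. 'rpqqrpqprqrr' → match
3. 'ppqqp' → match
4. 'qppprrp' → no match
5. 'rpqqqpprrqqq' → match
6 → no match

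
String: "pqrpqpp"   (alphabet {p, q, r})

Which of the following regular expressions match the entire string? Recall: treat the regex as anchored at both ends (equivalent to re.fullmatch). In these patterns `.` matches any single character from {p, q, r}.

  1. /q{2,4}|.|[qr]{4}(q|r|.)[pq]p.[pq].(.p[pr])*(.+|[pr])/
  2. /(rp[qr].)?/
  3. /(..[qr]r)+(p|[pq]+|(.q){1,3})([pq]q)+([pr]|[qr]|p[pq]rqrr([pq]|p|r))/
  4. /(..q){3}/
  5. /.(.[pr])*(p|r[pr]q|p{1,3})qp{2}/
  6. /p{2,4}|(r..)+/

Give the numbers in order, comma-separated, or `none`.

1 → no match
2 → no match
3 → no match
4 → no match — must end with "q"
5 → match
6 → no match

5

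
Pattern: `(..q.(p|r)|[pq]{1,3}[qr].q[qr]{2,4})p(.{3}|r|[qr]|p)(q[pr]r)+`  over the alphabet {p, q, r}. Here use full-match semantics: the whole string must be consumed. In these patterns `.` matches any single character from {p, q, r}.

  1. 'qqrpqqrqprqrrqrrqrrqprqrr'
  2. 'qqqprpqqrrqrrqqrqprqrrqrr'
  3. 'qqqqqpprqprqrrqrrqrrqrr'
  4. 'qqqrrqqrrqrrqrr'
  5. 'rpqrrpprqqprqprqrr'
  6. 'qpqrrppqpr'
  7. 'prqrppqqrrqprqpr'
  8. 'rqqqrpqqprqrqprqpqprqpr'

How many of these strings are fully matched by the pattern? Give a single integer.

1 → match
2 → no match
3 → no match
4 → no match
5 → match
6. 'qpqrrppqpr' → match
7 → match
8 → no match
Total matched: 4

4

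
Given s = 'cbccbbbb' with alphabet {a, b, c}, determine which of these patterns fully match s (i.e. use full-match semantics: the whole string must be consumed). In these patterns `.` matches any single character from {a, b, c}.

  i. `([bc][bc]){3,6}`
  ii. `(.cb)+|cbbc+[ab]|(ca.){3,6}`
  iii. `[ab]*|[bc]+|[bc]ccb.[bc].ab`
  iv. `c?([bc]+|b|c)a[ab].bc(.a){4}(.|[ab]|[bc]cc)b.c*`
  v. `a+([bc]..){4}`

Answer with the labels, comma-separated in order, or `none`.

i, iii

i → match
ii → no match
iii → match
iv → no match
v → no match — must start with 'a'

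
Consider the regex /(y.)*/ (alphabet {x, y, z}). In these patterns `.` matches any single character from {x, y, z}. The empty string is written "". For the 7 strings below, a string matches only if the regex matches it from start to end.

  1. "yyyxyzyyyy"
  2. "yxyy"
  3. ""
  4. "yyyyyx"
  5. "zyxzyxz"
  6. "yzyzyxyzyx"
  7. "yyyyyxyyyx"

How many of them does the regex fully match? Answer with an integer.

1 → match
2 → match
3 → match
4 → match
5 → no match
6 → match
7 → match
Total matched: 6

6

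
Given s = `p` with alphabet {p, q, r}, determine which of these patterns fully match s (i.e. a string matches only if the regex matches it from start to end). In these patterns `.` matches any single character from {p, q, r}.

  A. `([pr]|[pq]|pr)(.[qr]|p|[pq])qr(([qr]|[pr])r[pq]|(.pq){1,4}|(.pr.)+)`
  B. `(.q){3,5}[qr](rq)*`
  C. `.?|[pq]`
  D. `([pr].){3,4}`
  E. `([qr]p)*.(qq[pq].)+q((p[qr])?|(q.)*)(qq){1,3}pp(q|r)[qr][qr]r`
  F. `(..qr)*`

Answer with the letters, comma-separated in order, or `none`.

C

A → no match
B → no match
C → match
D → no match
E → no match — must end with `r`
F → no match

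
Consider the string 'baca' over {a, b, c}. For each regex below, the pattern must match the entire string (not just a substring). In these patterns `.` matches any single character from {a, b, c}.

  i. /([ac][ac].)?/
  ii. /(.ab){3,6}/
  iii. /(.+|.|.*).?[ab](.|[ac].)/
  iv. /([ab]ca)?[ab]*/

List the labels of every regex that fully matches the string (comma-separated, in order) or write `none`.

i → no match
ii → no match — must end with 'ab'
iii → match
iv → no match

iii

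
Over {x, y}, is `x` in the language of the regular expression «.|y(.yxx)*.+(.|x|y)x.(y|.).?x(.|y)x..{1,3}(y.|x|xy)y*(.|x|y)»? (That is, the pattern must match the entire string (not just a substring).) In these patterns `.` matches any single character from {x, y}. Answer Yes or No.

Yes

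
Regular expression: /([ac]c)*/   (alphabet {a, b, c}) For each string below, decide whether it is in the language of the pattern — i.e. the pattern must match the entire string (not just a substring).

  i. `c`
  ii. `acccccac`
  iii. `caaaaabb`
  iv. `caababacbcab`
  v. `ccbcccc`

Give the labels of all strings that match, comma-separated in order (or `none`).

ii

i. `c` → no match
ii. `acccccac` → match
iii. `caaaaabb` → no match
iv. `caababacbcab` → no match
v. `ccbcccc` → no match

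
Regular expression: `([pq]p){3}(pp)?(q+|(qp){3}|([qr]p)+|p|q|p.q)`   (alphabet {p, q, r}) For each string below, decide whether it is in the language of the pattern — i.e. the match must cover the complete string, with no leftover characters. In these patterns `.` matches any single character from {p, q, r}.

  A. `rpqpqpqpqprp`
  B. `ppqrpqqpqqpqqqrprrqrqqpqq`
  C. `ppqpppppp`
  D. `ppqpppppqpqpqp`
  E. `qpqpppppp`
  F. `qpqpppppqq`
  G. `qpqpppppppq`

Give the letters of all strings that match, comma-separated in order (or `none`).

C, D, E, F, G

A → no match
B → no match
C → match
D → match
E → match
F → match
G → match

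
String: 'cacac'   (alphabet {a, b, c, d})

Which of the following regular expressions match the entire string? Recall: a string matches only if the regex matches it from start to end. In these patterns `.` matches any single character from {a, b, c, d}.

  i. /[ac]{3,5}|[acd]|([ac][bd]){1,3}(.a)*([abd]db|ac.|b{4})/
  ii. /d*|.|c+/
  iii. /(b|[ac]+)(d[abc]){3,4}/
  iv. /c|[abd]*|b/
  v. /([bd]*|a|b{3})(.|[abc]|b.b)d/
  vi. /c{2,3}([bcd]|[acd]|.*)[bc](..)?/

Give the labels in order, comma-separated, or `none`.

i

i → match
ii → no match
iii → no match
iv → no match
v → no match — must end with 'd'
vi → no match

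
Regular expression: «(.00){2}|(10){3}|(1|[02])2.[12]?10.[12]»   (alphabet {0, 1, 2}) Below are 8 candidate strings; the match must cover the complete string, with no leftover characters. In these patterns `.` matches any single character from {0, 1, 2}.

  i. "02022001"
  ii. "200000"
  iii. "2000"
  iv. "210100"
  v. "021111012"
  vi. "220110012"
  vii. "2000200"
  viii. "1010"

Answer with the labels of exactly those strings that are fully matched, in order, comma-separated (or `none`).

ii

i → no match
ii → match
iii → no match
iv → no match
v → no match
vi → no match
vii → no match
viii → no match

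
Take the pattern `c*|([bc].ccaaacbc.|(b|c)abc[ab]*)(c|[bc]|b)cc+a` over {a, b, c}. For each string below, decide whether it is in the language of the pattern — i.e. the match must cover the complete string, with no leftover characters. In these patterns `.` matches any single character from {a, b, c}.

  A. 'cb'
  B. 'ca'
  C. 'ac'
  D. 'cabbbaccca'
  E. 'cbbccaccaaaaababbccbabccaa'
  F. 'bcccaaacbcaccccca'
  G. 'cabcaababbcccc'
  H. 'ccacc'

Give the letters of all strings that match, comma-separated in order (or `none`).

F

A → no match
B → no match
C → no match
D → no match
E → no match
F → match
G → no match
H → no match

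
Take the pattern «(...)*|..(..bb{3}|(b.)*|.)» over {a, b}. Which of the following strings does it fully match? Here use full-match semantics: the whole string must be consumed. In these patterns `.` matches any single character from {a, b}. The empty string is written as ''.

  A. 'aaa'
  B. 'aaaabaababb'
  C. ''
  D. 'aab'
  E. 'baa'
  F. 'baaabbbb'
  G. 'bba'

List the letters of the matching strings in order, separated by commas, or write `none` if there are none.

A, C, D, E, F, G

A → match
B → no match
C → match
D → match
E → match
F → match
G → match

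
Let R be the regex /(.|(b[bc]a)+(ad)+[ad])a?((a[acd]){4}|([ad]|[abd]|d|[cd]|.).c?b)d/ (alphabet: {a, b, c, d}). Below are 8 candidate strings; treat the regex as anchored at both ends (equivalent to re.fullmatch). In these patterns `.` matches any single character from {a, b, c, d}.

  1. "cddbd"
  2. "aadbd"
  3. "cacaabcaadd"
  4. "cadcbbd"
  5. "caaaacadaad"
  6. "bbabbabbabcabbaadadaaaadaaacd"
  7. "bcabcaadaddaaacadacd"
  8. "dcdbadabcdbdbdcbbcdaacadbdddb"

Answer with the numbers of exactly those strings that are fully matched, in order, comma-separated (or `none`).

1, 2, 5, 6, 7

1 → match
2 → match
3 → no match
4 → no match
5 → match
6 → match
7 → match
8 → no match — must end with "d"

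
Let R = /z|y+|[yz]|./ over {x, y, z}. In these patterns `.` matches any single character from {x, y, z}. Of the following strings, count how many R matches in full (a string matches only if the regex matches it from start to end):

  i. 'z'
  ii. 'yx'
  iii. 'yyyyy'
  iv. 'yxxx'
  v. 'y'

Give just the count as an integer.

3

i → match
ii → no match
iii → match
iv → no match
v → match
Total matched: 3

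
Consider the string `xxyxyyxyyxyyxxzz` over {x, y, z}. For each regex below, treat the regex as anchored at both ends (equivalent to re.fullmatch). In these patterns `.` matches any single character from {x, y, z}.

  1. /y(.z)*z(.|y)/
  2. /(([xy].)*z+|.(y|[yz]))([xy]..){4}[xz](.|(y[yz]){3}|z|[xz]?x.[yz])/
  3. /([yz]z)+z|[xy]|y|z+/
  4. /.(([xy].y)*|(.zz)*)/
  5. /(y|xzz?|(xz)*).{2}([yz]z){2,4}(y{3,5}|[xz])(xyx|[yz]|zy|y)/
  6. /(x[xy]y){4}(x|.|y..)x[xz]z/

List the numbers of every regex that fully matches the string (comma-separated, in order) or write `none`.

6

1 → no match — must start with `y`
2 → no match
3 → no match
4 → no match
5 → no match
6 → match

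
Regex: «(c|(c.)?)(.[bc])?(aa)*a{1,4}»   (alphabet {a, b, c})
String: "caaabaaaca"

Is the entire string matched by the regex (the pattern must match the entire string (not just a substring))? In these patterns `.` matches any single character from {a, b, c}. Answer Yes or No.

No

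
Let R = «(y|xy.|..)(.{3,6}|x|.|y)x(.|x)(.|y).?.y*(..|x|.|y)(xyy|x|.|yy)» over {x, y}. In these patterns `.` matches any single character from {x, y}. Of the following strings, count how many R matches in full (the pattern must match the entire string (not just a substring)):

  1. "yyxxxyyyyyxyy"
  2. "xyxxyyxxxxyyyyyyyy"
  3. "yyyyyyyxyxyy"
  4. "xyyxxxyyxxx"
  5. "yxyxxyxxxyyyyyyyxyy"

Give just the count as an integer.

1 → match
2 → match
3. "yyyyyyyxyxyy" → no match
4. "xyyxxxyyxxx" → match
5 → match
Total matched: 4

4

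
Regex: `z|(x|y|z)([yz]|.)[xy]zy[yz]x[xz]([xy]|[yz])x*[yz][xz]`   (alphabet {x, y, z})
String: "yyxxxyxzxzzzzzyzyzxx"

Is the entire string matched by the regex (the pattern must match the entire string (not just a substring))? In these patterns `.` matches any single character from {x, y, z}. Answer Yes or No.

No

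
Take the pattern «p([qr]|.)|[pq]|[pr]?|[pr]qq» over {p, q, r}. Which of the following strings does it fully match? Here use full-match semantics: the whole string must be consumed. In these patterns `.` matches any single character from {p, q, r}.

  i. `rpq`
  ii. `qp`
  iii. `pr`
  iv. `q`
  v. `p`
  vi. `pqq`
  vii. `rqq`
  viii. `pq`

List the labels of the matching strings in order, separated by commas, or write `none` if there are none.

i. `rpq` → no match
ii. `qp` → no match
iii. `pr` → match
iv. `q` → match
v. `p` → match
vi. `pqq` → match
vii. `rqq` → match
viii. `pq` → match

iii, iv, v, vi, vii, viii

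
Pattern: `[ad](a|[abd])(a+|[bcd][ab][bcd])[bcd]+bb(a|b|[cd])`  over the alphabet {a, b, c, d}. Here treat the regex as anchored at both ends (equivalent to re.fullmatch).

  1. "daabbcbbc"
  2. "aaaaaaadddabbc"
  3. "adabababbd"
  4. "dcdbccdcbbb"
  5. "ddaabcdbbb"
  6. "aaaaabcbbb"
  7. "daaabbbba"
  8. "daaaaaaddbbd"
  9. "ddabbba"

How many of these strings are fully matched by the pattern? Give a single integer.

6

1. "daabbcbbc" → match
2 → no match
3. "adabababbd" → no match
4. "dcdbccdcbbb" → no match
5. "ddaabcdbbb" → match
6. "aaaaabcbbb" → match
7. "daaabbbba" → match
8. "daaaaaaddbbd" → match
9. "ddabbba" → match
Total matched: 6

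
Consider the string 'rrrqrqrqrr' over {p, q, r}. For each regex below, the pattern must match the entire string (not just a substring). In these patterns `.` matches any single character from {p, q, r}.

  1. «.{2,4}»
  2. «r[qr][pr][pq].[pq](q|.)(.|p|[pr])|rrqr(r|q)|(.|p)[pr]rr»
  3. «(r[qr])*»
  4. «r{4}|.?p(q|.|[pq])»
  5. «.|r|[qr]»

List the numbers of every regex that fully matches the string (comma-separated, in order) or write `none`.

3

1 → no match
2 → no match
3 → match
4 → no match
5 → no match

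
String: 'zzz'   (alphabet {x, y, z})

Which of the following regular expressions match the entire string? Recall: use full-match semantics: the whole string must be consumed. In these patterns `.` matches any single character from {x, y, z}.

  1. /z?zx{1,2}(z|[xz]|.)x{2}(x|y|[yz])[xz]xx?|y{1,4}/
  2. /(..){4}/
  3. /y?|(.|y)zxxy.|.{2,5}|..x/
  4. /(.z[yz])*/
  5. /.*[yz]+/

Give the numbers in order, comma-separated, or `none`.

3, 4, 5

1 → no match
2 → no match
3 → match
4 → match
5 → match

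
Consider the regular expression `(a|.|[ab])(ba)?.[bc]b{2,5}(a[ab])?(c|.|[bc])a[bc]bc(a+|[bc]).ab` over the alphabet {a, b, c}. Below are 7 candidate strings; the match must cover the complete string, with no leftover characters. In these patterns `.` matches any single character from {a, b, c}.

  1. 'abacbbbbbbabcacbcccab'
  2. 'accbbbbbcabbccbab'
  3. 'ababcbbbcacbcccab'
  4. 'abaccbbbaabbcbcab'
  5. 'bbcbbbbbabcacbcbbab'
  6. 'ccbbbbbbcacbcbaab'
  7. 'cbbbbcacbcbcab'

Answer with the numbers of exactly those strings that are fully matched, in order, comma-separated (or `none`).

1, 2, 3, 4, 5, 6, 7

1 → match
2 → match
3 → match
4 → match
5 → match
6 → match
7 → match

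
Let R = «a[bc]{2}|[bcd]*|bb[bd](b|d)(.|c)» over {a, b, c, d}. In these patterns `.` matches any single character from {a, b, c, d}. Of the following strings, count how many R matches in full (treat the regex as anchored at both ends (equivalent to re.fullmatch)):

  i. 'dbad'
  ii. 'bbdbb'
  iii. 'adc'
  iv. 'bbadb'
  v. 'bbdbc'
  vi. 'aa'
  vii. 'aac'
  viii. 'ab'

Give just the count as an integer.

i. 'dbad' → no match
ii. 'bbdbb' → match
iii. 'adc' → no match
iv. 'bbadb' → no match
v. 'bbdbc' → match
vi. 'aa' → no match
vii. 'aac' → no match
viii. 'ab' → no match
Total matched: 2

2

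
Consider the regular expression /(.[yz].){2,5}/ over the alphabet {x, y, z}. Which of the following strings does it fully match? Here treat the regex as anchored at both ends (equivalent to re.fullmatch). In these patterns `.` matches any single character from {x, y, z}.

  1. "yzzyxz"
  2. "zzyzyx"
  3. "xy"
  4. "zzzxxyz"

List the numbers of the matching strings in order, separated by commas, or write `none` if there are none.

1 → no match
2 → match
3 → no match
4 → no match

2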